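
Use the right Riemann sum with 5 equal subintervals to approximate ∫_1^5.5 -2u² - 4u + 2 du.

Δu = (5.5 − 1)/5 = 0.9.
Right endpoints: 1.9, 2.8, 3.7, 4.6, 5.5.
f(1.9) = -12.82, f(2.8) = -24.88, f(3.7) = -40.18, f(4.6) = -58.72, f(5.5) = -80.5.
Sum = Δu · [f(1.9) + f(2.8) + f(3.7) + f(4.6) + f(5.5)].
Sum = -195.39.

-195.39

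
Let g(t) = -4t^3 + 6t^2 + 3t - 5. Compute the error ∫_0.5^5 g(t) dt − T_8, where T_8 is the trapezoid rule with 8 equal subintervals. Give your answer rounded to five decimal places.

Exact integral: ∫_0.5^5 g(t) dt = -360.5625.
T_8 ≈ -366.9697266.
Error ≈ -360.5625 − (-366.9697266) ≈ 6.40723.

6.40723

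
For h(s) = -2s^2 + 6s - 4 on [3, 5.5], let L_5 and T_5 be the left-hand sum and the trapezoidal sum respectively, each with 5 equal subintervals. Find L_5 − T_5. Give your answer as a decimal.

6.875

L_5 = -32.5.
T_5 = -39.375.
L_5 − T_5 = 6.875.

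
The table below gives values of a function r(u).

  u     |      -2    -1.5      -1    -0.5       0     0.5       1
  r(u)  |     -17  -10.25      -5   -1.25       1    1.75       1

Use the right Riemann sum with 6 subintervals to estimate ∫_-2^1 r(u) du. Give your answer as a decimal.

Δu = 0.5.
Sum = 0.5·[(-10.25) + (-5) + (-1.25) + 1 + 1.75 + 1] = -6.375.

-6.375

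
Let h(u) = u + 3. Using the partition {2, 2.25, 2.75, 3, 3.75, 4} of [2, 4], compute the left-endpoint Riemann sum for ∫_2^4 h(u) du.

Subinterval widths: 0.25, 0.5, 0.25, 0.75, 0.25.
Left endpoints: 2, 2.25, 2.75, 3, 3.75.
h(2) = 5, h(2.25) = 5.25, h(2.75) = 5.75, h(3) = 6, h(3.75) = 6.75.
Sum = Σ Δu_i · h(u_i).
Sum = 11.5.

11.5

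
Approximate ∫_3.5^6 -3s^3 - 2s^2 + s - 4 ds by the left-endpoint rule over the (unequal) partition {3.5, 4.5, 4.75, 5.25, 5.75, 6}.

Subinterval widths: 1, 0.25, 0.5, 0.5, 0.25.
Left endpoints: 3.5, 4.5, 4.75, 5.25, 5.75.
f(3.5) = -153.625, f(4.5) = -313.375, f(4.75) = -365.890625, f(5.25) = -487.984375, f(5.75) = -634.703125.
Sum = Σ Δs_i · f(s_i).
Sum = -817.58203125.

-817.58203125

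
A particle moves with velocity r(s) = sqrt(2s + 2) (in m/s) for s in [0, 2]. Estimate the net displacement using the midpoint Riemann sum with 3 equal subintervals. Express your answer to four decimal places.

3.9616

Δs = (2 − 0)/3 = 2/3.
Midpoints: 1/3, 1, 5/3.
r(1/3) ≈ 1.6330, r(1) ≈ 2.0000, r(5/3) ≈ 2.3094.
Sum = Δs · [r(1/3) + r(1) + r(5/3)].
Sum ≈ 3.9616.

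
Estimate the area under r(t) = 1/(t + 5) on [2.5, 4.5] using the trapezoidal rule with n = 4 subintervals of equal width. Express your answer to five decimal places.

Δt = (4.5 − 2.5)/4 = 0.5.
r(2.5) = 2/15, r(3) = 0.125, r(3.5) = 2/17, r(4) = 1/9, r(4.5) = 2/19.
T_4 = (Δt/2)·[r(t_0) + 2r(t_1) + 2r(t_2) + 2r(t_3) + r(t_4)].
Sum ≈ 0.23653.

0.23653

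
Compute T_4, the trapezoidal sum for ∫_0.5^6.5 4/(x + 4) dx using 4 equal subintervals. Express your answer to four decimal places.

3.4190

Δx = (6.5 − 0.5)/4 = 1.5.
f(0.5) = 8/9, f(2) = 2/3, f(3.5) = 8/15, f(5) = 4/9, f(6.5) = 8/21.
T_4 = (Δx/2)·[f(x_0) + 2f(x_1) + 2f(x_2) + 2f(x_3) + f(x_4)].
Sum ≈ 3.4190.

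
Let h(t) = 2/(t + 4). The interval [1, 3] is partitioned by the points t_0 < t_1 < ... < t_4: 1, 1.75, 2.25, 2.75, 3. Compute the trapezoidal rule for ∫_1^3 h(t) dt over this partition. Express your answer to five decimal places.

0.67422

Subinterval widths: 0.75, 0.5, 0.5, 0.25.
h(1) = 0.4, h(1.75) = 8/23, h(2.25) = 0.32, h(2.75) = 8/27, h(3) = 2/7.
On each subinterval the trapezoid contributes (Δt_i/2)·[h(t_{i-1}) + h(t_i)].
Sum ≈ 0.67422.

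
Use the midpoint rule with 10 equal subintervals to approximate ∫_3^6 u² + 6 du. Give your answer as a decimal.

Δu = (6 − 3)/10 = 0.3.
Midpoints: 3.15, 3.45, 3.75, 4.05, 4.35, 4.65, 4.95, 5.25, 5.55, 5.85.
f(3.15) = 15.9225, f(3.45) = 17.9025, f(3.75) = 20.0625, f(4.05) = 22.4025, f(4.35) = 24.9225, f(4.65) = 27.6225, f(4.95) = 30.5025, f(5.25) = 33.5625, f(5.55) = 36.8025, f(5.85) = 40.2225.
Sum = Δu · [f(3.15) + f(3.45) + f(3.75) + ...].
Sum = 80.9775.

80.9775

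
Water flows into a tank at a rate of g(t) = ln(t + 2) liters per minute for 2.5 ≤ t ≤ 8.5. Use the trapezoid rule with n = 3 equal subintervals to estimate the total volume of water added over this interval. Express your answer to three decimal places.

Δt = (8.5 − 2.5)/3 = 2.
g(2.5) ≈ 1.504, g(4.5) ≈ 1.872, g(6.5) ≈ 2.140, g(8.5) ≈ 2.351.
T_3 = (Δt/2)·[g(t_0) + 2g(t_1) + 2g(t_2) + g(t_3)].
Sum ≈ 11.879.

11.879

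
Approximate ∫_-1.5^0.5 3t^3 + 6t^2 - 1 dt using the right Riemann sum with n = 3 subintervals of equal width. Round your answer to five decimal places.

Δt = (0.5 − (-1.5))/3 = 2/3.
Right endpoints: -5/6, -1/6, 0.5.
f(-5/6) = 103/72, f(-1/6) = -61/72, f(0.5) = 0.875.
Sum = Δt · [f(-5/6) + f(-1/6) + f(0.5)].
Sum ≈ 0.97222.

0.97222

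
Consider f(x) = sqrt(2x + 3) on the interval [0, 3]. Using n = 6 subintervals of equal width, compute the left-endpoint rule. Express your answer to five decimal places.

Δx = (3 − 0)/6 = 0.5.
Left endpoints: 0, 0.5, 1, 1.5, 2, 2.5.
f(0) ≈ 1.73205, f(0.5) ≈ 2.00000, f(1) ≈ 2.23607, f(1.5) ≈ 2.44949, f(2) ≈ 2.64575, f(2.5) ≈ 2.82843.
Sum = Δx · [f(0) + f(0.5) + f(1) + ...].
Sum ≈ 6.94589.

6.94589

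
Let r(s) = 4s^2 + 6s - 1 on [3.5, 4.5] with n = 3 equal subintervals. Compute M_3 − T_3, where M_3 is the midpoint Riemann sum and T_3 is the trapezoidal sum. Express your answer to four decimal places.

-0.1111

M_3 ≈ 87.296296.
T_3 ≈ 87.407407.
M_3 − T_3 ≈ -0.1111.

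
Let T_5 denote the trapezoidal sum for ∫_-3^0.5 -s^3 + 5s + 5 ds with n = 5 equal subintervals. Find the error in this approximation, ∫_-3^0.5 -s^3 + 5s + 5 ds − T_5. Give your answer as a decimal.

Exact integral: ∫_-3^0.5 f(s) ds = 15.859375.
T_5 = 16.93125.
Error = 15.859375 − 16.93125 = -1.071875.

-1.071875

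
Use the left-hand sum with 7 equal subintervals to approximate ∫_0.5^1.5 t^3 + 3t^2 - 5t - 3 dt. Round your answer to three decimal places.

Δt = (1.5 − 0.5)/7 = 1/7.
Left endpoints: 0.5, 9/14, 11/14, 13/14, 15/14, 17/14, 19/14.
f(0.5) = -4.625, f(9/14) = -12921/2744, f(11/14) = -12599/2744, f(13/14) = -11677/2744, f(15/14) = -10107/2744, f(17/14) = -7841/2744, f(19/14) = -4831/2744.
Sum = Δt · [f(0.5) + f(9/14) + f(11/14) + ...].
Sum ≈ -3.783.

-3.783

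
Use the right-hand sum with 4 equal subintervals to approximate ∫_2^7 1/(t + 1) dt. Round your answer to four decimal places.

0.8628

Δt = (7 − 2)/4 = 1.25.
Right endpoints: 3.25, 4.5, 5.75, 7.
f(3.25) = 4/17, f(4.5) = 2/11, f(5.75) = 4/27, f(7) = 0.125.
Sum = Δt · [f(3.25) + f(4.5) + f(5.75) + f(7)].
Sum ≈ 0.8628.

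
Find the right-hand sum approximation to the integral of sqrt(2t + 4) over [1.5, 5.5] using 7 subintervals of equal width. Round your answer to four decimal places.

Δt = (5.5 − 1.5)/7 = 4/7.
Right endpoints: 29/14, 37/14, 45/14, 53/14, 61/14, 69/14, 5.5.
f(29/14) ≈ 2.8536, f(37/14) ≈ 3.0472, f(45/14) ≈ 3.2293, f(53/14) ≈ 3.4017, f(61/14) ≈ 3.5657, f(69/14) ≈ 3.7225, f(5.5) ≈ 3.8730.
Sum = Δt · [f(29/14) + f(37/14) + f(45/14) + ...].
Sum ≈ 13.5389.

13.5389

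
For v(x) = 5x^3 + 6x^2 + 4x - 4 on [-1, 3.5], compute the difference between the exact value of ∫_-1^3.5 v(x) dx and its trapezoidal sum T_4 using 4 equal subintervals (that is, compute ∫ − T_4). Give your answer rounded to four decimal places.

-23.4932

Exact integral: ∫_-1^3.5 v(x) dx = 278.578125.
T_4 ≈ 302.071289.
Error ≈ 278.578125 − 302.071289 ≈ -23.4932.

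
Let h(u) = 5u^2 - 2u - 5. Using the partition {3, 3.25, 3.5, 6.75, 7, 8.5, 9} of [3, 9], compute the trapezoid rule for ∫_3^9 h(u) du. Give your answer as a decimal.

Subinterval widths: 0.25, 0.25, 3.25, 0.25, 1.5, 0.5.
h(3) = 34, h(3.25) = 41.3125, h(3.5) = 49.25, h(6.75) = 209.3125, h(7) = 226, h(8.5) = 339.25, h(9) = 382.
On each subinterval the trapezoid contributes (Δu_i/2)·[h(u_{i-1}) + h(u_i)].
Sum = 1099.5625.

1099.5625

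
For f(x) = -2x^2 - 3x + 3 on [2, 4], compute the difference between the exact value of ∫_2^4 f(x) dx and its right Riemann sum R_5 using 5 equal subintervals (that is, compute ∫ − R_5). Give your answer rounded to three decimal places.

Exact integral: ∫_2^4 f(x) dx ≈ -49.33333.
R_5 = -55.44.
Error ≈ -49.33333 − (-55.44) ≈ 6.107.

6.107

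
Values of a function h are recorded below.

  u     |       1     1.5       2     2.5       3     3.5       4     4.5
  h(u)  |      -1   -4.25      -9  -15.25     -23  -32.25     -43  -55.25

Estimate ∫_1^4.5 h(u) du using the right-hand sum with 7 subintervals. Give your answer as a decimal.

-91

Δu = 0.5.
Sum = 0.5·[(-4.25) + (-9) + (-15.25) + (-23) + (-32.25) + (-43) + (-55.25)] = -91.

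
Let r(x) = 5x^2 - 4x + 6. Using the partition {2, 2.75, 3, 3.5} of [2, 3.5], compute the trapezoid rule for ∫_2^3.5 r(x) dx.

Subinterval widths: 0.75, 0.25, 0.5.
r(2) = 18, r(2.75) = 32.8125, r(3) = 39, r(3.5) = 53.25.
On each subinterval the trapezoid contributes (Δx_i/2)·[r(x_{i-1}) + r(x_i)].
Sum = 51.09375.

51.09375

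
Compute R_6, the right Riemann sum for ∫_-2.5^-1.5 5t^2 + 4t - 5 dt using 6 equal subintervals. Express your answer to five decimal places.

6.10648

Δt = (-1.5 − (-2.5))/6 = 1/6.
Right endpoints: -7/3, -13/6, -2, -11/6, -5/3, -1.5.
f(-7/3) = 116/9, f(-13/6) = 353/36, f(-2) = 7, f(-11/6) = 161/36, f(-5/3) = 20/9, f(-1.5) = 0.25.
Sum = Δt · [f(-7/3) + f(-13/6) + f(-2) + ...].
Sum ≈ 6.10648.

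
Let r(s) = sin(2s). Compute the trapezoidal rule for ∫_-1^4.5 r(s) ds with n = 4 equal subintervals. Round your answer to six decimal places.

Δs = (4.5 − (-1))/4 = 1.375.
r(-1) ≈ -0.909297, r(0.375) ≈ 0.681639, r(1.75) ≈ -0.350783, r(3.125) ≈ -0.033179, r(4.5) ≈ 0.412118.
T_4 = (Δs/2)·[r(s_0) + 2r(s_1) + 2r(s_2) + 2r(s_3) + r(s_4)].
Sum ≈ 0.067494.

0.067494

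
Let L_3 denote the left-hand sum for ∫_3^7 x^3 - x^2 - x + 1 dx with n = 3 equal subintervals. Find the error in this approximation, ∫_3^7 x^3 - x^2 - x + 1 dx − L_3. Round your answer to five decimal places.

Exact integral: ∫_3^7 f(x) dx ≈ 458.6666667.
L_3 ≈ 293.9259259.
Error ≈ 458.6666667 − 293.9259259 ≈ 164.74074.

164.74074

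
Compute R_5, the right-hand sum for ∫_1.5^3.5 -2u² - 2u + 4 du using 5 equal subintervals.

-33.24

Δu = (3.5 − 1.5)/5 = 0.4.
Right endpoints: 1.9, 2.3, 2.7, 3.1, 3.5.
f(1.9) = -7.02, f(2.3) = -11.18, f(2.7) = -15.98, f(3.1) = -21.42, f(3.5) = -27.5.
Sum = Δu · [f(1.9) + f(2.3) + f(2.7) + f(3.1) + f(3.5)].
Sum = -33.24.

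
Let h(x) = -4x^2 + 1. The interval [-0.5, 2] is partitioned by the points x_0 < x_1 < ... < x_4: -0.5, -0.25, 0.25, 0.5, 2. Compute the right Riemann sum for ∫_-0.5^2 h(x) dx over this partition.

-21.9375

Subinterval widths: 0.25, 0.5, 0.25, 1.5.
Right endpoints: -0.25, 0.25, 0.5, 2.
h(-0.25) = 0.75, h(0.25) = 0.75, h(0.5) = 0, h(2) = -15.
Sum = Σ Δx_i · h(x_i).
Sum = -21.9375.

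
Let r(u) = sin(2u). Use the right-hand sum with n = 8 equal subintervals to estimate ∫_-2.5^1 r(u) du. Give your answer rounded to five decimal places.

0.31643

Δu = (1 − (-2.5))/8 = 0.4375.
Right endpoints: -2.0625, -1.625, -1.1875, -0.75, -0.3125, 0.125, 0.5625, 1.
r(-2.0625) ≈ 0.83239, r(-1.625) ≈ 0.10820, r(-1.1875) ≈ -0.69369, r(-0.75) ≈ -0.99749, r(-0.3125) ≈ -0.58510, r(0.125) ≈ 0.24740, r(0.5625) ≈ 0.90227, r(1) ≈ 0.90930.
Sum = Δu · [r(-2.0625) + r(-1.625) + r(-1.1875) + ...].
Sum ≈ 0.31643.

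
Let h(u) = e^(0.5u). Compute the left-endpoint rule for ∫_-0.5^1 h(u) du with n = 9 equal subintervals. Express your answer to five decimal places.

Δu = (1 − (-0.5))/9 = 1/6.
Left endpoints: -0.5, -1/3, -1/6, 0, 1/6, 1/3, 0.5, 2/3, 5/6.
h(-0.5) ≈ 0.77880, h(-1/3) ≈ 0.84648, h(-1/6) ≈ 0.92004, h(0) ≈ 1.00000, h(1/6) ≈ 1.08690, h(1/3) ≈ 1.18136, h(0.5) ≈ 1.28403, h(2/3) ≈ 1.39561, h(5/6) ≈ 1.51690.
Sum = Δu · [h(-0.5) + h(-1/3) + h(-1/6) + ...].
Sum ≈ 1.66835.

1.66835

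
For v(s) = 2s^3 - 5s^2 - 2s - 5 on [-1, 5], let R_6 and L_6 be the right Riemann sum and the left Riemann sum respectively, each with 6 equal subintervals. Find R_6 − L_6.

120

R_6 = 115.
L_6 = -5.
R_6 − L_6 = 120.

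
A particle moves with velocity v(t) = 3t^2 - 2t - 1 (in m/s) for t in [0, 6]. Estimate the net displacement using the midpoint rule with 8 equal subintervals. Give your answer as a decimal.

173.15625

Δt = (6 − 0)/8 = 0.75.
Midpoints: 0.375, 1.125, 1.875, 2.625, 3.375, 4.125, 4.875, 5.625.
v(0.375) = -1.328125, v(1.125) = 0.546875, v(1.875) = 5.796875, v(2.625) = 14.421875, v(3.375) = 26.421875, v(4.125) = 41.796875, v(4.875) = 60.546875, v(5.625) = 82.671875.
Sum = Δt · [v(0.375) + v(1.125) + v(1.875) + ...].
Sum = 173.15625.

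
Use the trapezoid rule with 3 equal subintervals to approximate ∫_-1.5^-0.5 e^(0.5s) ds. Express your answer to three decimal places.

0.614

Δs = (-0.5 − (-1.5))/3 = 1/3.
f(-1.5) ≈ 0.472, f(-7/6) ≈ 0.558, f(-5/6) ≈ 0.659, f(-0.5) ≈ 0.779.
T_3 = (Δs/2)·[f(s_0) + 2f(s_1) + 2f(s_2) + f(s_3)].
Sum ≈ 0.614.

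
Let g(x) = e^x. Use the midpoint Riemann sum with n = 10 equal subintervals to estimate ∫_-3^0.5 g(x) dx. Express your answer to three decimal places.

Δx = (0.5 − (-3))/10 = 0.35.
Midpoints: -2.825, -2.475, -2.125, -1.775, -1.425, -1.075, -0.725, -0.375, -0.025, 0.325.
g(-2.825) ≈ 0.059, g(-2.475) ≈ 0.084, g(-2.125) ≈ 0.119, g(-1.775) ≈ 0.169, g(-1.425) ≈ 0.241, g(-1.075) ≈ 0.341, g(-0.725) ≈ 0.484, g(-0.375) ≈ 0.687, g(-0.025) ≈ 0.975, g(0.325) ≈ 1.384.
Sum = Δx · [g(-2.825) + g(-2.475) + g(-2.125) + ...].
Sum ≈ 1.591.

1.591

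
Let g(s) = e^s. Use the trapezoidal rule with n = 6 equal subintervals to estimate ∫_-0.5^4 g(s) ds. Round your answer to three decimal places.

56.499

Δs = (4 − (-0.5))/6 = 0.75.
g(-0.5) ≈ 0.607, g(0.25) ≈ 1.284, g(1) ≈ 2.718, g(1.75) ≈ 5.755, g(2.5) ≈ 12.182, g(3.25) ≈ 25.790, g(4) ≈ 54.598.
T_6 = (Δs/2)·[g(s_0) + 2g(s_1) + ... + 2g(s_{5}) + g(s_6)].
Sum ≈ 56.499.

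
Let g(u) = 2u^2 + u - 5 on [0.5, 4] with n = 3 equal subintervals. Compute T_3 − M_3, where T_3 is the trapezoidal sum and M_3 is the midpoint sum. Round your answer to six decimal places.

2.381944

T_3 ≈ 34.54629630.
M_3 ≈ 32.16435185.
T_3 − M_3 ≈ 2.381944.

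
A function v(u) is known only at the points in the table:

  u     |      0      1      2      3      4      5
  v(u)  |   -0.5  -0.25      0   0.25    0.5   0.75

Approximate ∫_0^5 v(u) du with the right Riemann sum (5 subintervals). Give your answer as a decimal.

1.25

Δu = 1.
Sum = 1·[(-0.25) + 0 + 0.25 + 0.5 + 0.75] = 1.25.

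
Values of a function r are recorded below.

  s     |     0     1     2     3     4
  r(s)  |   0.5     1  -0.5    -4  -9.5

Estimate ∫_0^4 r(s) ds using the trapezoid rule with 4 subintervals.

Δs = 1.
T_4 = (1/2)·[0.5 + 2·1 + 2·(-0.5) + 2·(-4) + (-9.5)] = -8.

-8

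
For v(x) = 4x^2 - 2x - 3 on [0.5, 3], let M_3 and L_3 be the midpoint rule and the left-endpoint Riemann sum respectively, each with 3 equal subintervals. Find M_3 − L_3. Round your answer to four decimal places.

10.7639

M_3 ≈ 19.004630.
L_3 ≈ 8.240741.
M_3 − L_3 ≈ 10.7639.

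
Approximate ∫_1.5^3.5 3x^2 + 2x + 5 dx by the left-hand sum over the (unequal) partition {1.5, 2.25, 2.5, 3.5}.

Subinterval widths: 0.75, 0.25, 1.
Left endpoints: 1.5, 2.25, 2.5.
f(1.5) = 14.75, f(2.25) = 24.6875, f(2.5) = 28.75.
Sum = Σ Δx_i · f(x_i).
Sum = 45.984375.

45.984375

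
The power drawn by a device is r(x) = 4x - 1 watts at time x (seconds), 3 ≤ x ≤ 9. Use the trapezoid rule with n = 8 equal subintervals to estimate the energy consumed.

Δx = (9 − 3)/8 = 0.75.
r(3) = 11, r(3.75) = 14, r(4.5) = 17, r(5.25) = 20, r(6) = 23, r(6.75) = 26, r(7.5) = 29, r(8.25) = 32, r(9) = 35.
T_8 = (Δx/2)·[r(x_0) + 2r(x_1) + ... + 2r(x_{7}) + r(x_8)].
Sum = 138.

138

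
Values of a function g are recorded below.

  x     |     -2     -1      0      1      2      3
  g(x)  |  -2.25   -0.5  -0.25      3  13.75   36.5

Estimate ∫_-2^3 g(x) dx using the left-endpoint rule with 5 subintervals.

Δx = 1.
Sum = 1·[(-2.25) + (-0.5) + (-0.25) + 3 + 13.75] = 13.75.

13.75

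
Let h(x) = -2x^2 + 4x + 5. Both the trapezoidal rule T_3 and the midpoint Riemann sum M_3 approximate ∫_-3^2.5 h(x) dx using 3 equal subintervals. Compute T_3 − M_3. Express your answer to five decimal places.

T_3 ≈ -12.5787037.
M_3 ≈ -3.3356481.
T_3 − M_3 ≈ -9.24306.

-9.24306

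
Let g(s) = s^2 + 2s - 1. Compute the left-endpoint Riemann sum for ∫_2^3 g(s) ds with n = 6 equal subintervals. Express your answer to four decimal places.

Δs = (3 − 2)/6 = 1/6.
Left endpoints: 2, 13/6, 7/3, 2.5, 8/3, 17/6.
g(2) = 7, g(13/6) = 289/36, g(7/3) = 82/9, g(2.5) = 10.25, g(8/3) = 103/9, g(17/6) = 457/36.
Sum = Δs · [g(2) + g(13/6) + g(7/3) + ...].
Sum ≈ 9.7546.

9.7546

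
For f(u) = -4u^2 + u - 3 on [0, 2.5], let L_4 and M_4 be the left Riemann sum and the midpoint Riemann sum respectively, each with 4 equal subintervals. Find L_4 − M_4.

L_4 = -18.828125.
M_4 = -24.8828125.
L_4 − M_4 = 6.0546875.

6.0546875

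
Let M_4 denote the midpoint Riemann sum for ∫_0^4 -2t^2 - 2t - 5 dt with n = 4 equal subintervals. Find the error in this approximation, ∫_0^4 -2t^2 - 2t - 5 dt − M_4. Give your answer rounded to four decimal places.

Exact integral: ∫_0^4 f(t) dt ≈ -78.666667.
M_4 = -78.
Error ≈ -78.666667 − (-78) ≈ -0.6667.

-0.6667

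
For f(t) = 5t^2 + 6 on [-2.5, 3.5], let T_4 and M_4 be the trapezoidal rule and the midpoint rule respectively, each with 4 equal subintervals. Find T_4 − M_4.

T_4 = 144.75.
M_4 = 127.875.
T_4 − M_4 = 16.875.

16.875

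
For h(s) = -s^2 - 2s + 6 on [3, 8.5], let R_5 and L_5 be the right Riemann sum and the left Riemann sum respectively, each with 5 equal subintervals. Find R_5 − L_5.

-81.675

R_5 = -267.905.
L_5 = -186.23.
R_5 − L_5 = -81.675.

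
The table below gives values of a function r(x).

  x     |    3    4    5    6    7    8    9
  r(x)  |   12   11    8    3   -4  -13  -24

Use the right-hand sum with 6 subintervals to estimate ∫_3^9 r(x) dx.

Δx = 1.
Sum = 1·[11 + 8 + 3 + (-4) + (-13) + (-24)] = -19.

-19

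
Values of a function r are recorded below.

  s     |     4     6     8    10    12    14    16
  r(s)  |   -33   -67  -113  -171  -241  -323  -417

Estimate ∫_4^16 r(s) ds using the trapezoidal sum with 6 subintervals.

Δs = 2.
T_6 = (2/2)·[(-33) + 2·(-67) + 2·(-113) + 2·(-171) + 2·(-241) + 2·(-323) + (-417)] = -2280.

-2280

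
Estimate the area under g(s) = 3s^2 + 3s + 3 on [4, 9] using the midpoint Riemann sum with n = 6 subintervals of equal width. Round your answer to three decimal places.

776.632

Δs = (9 − 4)/6 = 5/6.
Midpoints: 53/12, 5.25, 73/12, 83/12, 7.75, 103/12.
g(53/12) = 3589/48, g(5.25) = 101.4375, g(73/12) = 6349/48, g(83/12) = 8029/48, g(7.75) = 206.4375, g(103/12) = 11989/48.
Sum = Δs · [g(53/12) + g(5.25) + g(73/12) + ...].
Sum ≈ 776.632.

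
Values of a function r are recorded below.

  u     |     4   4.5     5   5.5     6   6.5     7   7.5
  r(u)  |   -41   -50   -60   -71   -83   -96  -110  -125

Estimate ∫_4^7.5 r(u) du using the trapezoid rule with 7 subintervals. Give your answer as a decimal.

Δu = 0.5.
T_7 = (0.5/2)·[(-41) + 2·(-50) + 2·(-60) + 2·(-71) + 2·(-83) + 2·(-96) + 2·(-110) + (-125)] = -276.5.

-276.5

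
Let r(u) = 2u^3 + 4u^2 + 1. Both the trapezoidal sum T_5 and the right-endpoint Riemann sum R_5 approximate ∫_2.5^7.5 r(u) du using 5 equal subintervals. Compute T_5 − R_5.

-506.25

T_5 = 2137.5.
R_5 = 2643.75.
T_5 − R_5 = -506.25.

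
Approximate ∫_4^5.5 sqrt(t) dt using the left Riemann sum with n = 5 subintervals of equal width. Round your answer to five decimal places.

3.21371

Δt = (5.5 − 4)/5 = 0.3.
Left endpoints: 4, 4.3, 4.6, 4.9, 5.2.
f(4) ≈ 2.00000, f(4.3) ≈ 2.07364, f(4.6) ≈ 2.14476, f(4.9) ≈ 2.21359, f(5.2) ≈ 2.28035.
Sum = Δt · [f(4) + f(4.3) + f(4.6) + f(4.9) + f(5.2)].
Sum ≈ 3.21371.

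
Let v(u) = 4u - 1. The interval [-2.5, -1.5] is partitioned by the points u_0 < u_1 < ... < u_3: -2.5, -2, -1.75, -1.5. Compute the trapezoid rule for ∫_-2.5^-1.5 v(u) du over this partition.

-9

Subinterval widths: 0.5, 0.25, 0.25.
v(-2.5) = -11, v(-2) = -9, v(-1.75) = -8, v(-1.5) = -7.
On each subinterval the trapezoid contributes (Δu_i/2)·[v(u_{i-1}) + v(u_i)].
Sum = -9.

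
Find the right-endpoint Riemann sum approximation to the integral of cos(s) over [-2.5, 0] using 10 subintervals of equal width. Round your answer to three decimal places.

0.820

Δs = (0 − (-2.5))/10 = 0.25.
Right endpoints: -2.25, -2, -1.75, -1.5, -1.25, -1, -0.75, -0.5, -0.25, 0.
f(-2.25) ≈ -0.628, f(-2) ≈ -0.416, f(-1.75) ≈ -0.178, f(-1.5) ≈ 0.071, f(-1.25) ≈ 0.315, f(-1) ≈ 0.540, f(-0.75) ≈ 0.732, f(-0.5) ≈ 0.878, f(-0.25) ≈ 0.969, f(0) ≈ 1.000.
Sum = Δs · [f(-2.25) + f(-2) + f(-1.75) + ...].
Sum ≈ 0.820.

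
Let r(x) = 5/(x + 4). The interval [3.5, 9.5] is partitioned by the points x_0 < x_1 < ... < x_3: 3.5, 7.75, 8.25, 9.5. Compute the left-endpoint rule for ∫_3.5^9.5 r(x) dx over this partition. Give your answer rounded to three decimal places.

3.556

Subinterval widths: 4.25, 0.5, 1.25.
Left endpoints: 3.5, 7.75, 8.25.
r(3.5) = 2/3, r(7.75) = 20/47, r(8.25) = 20/49.
Sum = Σ Δx_i · r(x_i).
Sum ≈ 3.556.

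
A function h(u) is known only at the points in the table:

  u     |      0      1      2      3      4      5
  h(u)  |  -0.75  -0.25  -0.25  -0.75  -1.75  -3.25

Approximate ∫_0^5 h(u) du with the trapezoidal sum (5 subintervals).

Δu = 1.
T_5 = (1/2)·[(-0.75) + 2·(-0.25) + 2·(-0.25) + 2·(-0.75) + 2·(-1.75) + (-3.25)] = -5.

-5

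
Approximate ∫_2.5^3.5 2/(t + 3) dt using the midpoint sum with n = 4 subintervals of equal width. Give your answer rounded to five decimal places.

Δt = (3.5 − 2.5)/4 = 0.25.
Midpoints: 2.625, 2.875, 3.125, 3.375.
f(2.625) = 16/45, f(2.875) = 16/47, f(3.125) = 16/49, f(3.375) = 16/51.
Sum = Δt · [f(2.625) + f(2.875) + f(3.125) + f(3.375)].
Sum ≈ 0.33406.

0.33406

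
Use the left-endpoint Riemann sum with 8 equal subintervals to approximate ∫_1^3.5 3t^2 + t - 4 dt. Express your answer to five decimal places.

31.95801

Δt = (3.5 − 1)/8 = 0.3125.
Left endpoints: 1, 1.3125, 1.625, 1.9375, 2.25, 2.5625, 2.875, 3.1875.
f(1) = 0, f(1.3125) = 2.48046875, f(1.625) = 5.546875, f(1.9375) = 9.19921875, f(2.25) = 13.4375, f(2.5625) = 18.26171875, f(2.875) = 23.671875, f(3.1875) = 29.66796875.
Sum = Δt · [f(1) + f(1.3125) + f(1.625) + ...].
Sum ≈ 31.95801.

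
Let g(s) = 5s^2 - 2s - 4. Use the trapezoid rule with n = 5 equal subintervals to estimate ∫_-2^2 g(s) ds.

12.8

Δs = (2 − (-2))/5 = 0.8.
g(-2) = 20, g(-1.2) = 5.6, g(-0.4) = -2.4, g(0.4) = -4, g(1.2) = 0.8, g(2) = 12.
T_5 = (Δs/2)·[g(s_0) + 2g(s_1) + ... + 2g(s_{4}) + g(s_5)].
Sum = 12.8.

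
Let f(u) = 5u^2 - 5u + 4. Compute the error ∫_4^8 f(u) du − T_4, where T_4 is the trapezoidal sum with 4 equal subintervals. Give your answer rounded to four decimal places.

Exact integral: ∫_4^8 f(u) du ≈ 642.666667.
T_4 = 646.
Error ≈ 642.666667 − 646 ≈ -3.3333.

-3.3333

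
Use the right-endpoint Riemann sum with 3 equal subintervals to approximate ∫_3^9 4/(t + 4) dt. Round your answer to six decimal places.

2.231546

Δt = (9 − 3)/3 = 2.
Right endpoints: 5, 7, 9.
f(5) = 4/9, f(7) = 4/11, f(9) = 4/13.
Sum = Δt · [f(5) + f(7) + f(9)].
Sum ≈ 2.231546.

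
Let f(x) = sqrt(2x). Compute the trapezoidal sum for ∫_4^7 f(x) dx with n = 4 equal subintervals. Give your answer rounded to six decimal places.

9.914556

Δx = (7 − 4)/4 = 0.75.
f(4) ≈ 2.828427, f(4.75) ≈ 3.082207, f(5.5) ≈ 3.316625, f(6.25) ≈ 3.535534, f(7) ≈ 3.741657.
T_4 = (Δx/2)·[f(x_0) + 2f(x_1) + 2f(x_2) + 2f(x_3) + f(x_4)].
Sum ≈ 9.914556.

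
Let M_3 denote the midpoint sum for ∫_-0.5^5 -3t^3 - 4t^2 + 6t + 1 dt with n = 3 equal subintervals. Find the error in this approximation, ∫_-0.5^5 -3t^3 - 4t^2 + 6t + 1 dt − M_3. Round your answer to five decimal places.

Exact integral: ∫_-0.5^5 f(t) dt ≈ -555.7864583.
M_3 ≈ -518.4291088.
Error ≈ -555.7864583 − (-518.4291088) ≈ -37.35735.

-37.35735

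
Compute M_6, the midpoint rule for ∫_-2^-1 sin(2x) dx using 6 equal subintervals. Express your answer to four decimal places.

-0.1193

Δx = (-1 − (-2))/6 = 1/6.
Midpoints: -23/12, -1.75, -19/12, -17/12, -1.25, -13/12.
f(-23/12) ≈ 0.6379, f(-1.75) ≈ 0.3508, f(-19/12) ≈ 0.0251, f(-17/12) ≈ -0.3034, f(-1.25) ≈ -0.5985, f(-13/12) ≈ -0.8277.
Sum = Δx · [f(-23/12) + f(-1.75) + f(-19/12) + ...].
Sum ≈ -0.1193.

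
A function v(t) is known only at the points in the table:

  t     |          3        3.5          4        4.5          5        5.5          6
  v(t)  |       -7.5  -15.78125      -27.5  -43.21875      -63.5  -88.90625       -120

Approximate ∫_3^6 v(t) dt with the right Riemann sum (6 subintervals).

Δt = 0.5.
Sum = 0.5·[(-15.78125) + (-27.5) + (-43.21875) + (-63.5) + (-88.90625) + (-120)] = -179.453125.

-179.453125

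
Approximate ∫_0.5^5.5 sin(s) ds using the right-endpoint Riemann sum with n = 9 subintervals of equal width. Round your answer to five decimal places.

Δs = (5.5 − 0.5)/9 = 5/9.
Right endpoints: 19/18, 29/18, 13/6, 49/18, 59/18, 23/6, 79/18, 89/18, 5.5.
f(19/18) ≈ 0.87017, f(29/18) ≈ 0.99919, f(13/6) ≈ 0.82766, f(49/18) ≈ 0.40719, f(59/18) ≈ -0.13576, f(23/6) ≈ -0.63788, f(79/18) ≈ -0.94813, f(89/18) ≈ -0.97320, f(5.5) ≈ -0.70554.
Sum = Δs · [f(19/18) + f(29/18) + f(13/6) + ...].
Sum ≈ -0.16461.

-0.16461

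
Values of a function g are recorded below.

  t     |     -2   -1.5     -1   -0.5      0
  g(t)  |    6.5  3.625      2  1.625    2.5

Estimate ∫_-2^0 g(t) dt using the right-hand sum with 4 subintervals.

Δt = 0.5.
Sum = 0.5·[3.625 + 2 + 1.625 + 2.5] = 4.875.

4.875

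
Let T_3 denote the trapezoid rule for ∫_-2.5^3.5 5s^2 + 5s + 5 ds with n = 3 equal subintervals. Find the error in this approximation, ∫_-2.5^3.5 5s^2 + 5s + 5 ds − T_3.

-20

Exact integral: ∫_-2.5^3.5 f(s) ds = 142.5.
T_3 = 162.5.
Error = 142.5 − 162.5 = -20.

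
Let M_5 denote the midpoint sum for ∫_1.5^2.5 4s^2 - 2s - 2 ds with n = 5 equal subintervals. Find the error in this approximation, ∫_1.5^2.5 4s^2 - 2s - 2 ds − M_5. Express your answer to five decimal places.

Exact integral: ∫_1.5^2.5 f(s) ds ≈ 10.3333333.
M_5 = 10.32.
Error ≈ 10.3333333 − 10.32 ≈ 0.01333.

0.01333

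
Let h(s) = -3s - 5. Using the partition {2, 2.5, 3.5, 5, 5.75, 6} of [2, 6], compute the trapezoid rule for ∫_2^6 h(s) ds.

-68

Subinterval widths: 0.5, 1, 1.5, 0.75, 0.25.
h(2) = -11, h(2.5) = -12.5, h(3.5) = -15.5, h(5) = -20, h(5.75) = -22.25, h(6) = -23.
On each subinterval the trapezoid contributes (Δs_i/2)·[h(s_{i-1}) + h(s_i)].
Sum = -68.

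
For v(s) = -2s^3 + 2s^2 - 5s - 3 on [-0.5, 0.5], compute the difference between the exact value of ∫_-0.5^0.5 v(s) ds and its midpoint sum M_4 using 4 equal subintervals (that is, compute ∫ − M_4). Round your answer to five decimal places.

Exact integral: ∫_-0.5^0.5 v(s) ds ≈ -2.8333333.
M_4 = -2.84375.
Error ≈ -2.8333333 − (-2.84375) ≈ 0.01042.

0.01042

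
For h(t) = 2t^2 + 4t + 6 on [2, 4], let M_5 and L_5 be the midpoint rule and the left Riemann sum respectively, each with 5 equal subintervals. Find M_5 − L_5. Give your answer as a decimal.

M_5 = 73.28.
L_5 = 67.04.
M_5 − L_5 = 6.24.

6.24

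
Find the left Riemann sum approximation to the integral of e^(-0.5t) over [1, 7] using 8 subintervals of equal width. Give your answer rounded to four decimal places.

1.3823

Δt = (7 − 1)/8 = 0.75.
Left endpoints: 1, 1.75, 2.5, 3.25, 4, 4.75, 5.5, 6.25.
f(1) ≈ 0.6065, f(1.75) ≈ 0.4169, f(2.5) ≈ 0.2865, f(3.25) ≈ 0.1969, f(4) ≈ 0.1353, f(4.75) ≈ 0.0930, f(5.5) ≈ 0.0639, f(6.25) ≈ 0.0439.
Sum = Δt · [f(1) + f(1.75) + f(2.5) + ...].
Sum ≈ 1.3823.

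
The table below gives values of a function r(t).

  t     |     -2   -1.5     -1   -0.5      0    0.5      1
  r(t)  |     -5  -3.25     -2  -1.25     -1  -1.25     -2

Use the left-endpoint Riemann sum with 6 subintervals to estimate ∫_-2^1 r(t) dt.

-6.875

Δt = 0.5.
Sum = 0.5·[(-5) + (-3.25) + (-2) + (-1.25) + (-1) + (-1.25)] = -6.875.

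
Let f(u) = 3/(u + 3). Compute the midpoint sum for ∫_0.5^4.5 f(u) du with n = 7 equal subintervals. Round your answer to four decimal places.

Δu = (4.5 − 0.5)/7 = 4/7.
Midpoints: 11/14, 19/14, 27/14, 2.5, 43/14, 51/14, 59/14.
f(11/14) = 42/53, f(19/14) = 42/61, f(27/14) = 14/23, f(2.5) = 6/11, f(43/14) = 42/85, f(51/14) = 14/31, f(59/14) = 42/101.
Sum = Δu · [f(11/14) + f(19/14) + f(27/14) + ...].
Sum ≈ 2.2838.

2.2838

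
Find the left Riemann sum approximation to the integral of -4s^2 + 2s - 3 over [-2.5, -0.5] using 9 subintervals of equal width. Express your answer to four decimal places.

-35.8436

Δs = (-0.5 − (-2.5))/9 = 2/9.
Left endpoints: -2.5, -41/18, -37/18, -11/6, -29/18, -25/18, -7/6, -17/18, -13/18.
f(-2.5) = -33, f(-41/18) = -2293/81, f(-37/18) = -1945/81, f(-11/6) = -181/9, f(-29/18) = -1345/81, f(-25/18) = -1093/81, f(-7/6) = -97/9, f(-17/18) = -685/81, f(-13/18) = -529/81.
Sum = Δs · [f(-2.5) + f(-41/18) + f(-37/18) + ...].
Sum ≈ -35.8436.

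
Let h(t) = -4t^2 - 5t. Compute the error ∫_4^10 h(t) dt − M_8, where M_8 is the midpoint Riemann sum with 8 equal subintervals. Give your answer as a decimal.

-1.125

Exact integral: ∫_4^10 h(t) dt = -1458.
M_8 = -1456.875.
Error = -1458 − (-1456.875) = -1.125.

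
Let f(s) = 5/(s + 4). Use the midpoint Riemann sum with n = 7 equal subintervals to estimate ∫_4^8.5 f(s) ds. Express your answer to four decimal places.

2.2306

Δs = (8.5 − 4)/7 = 9/14.
Midpoints: 121/28, 139/28, 157/28, 6.25, 193/28, 211/28, 229/28.
f(121/28) = 140/233, f(139/28) = 140/251, f(157/28) = 140/269, f(6.25) = 20/41, f(193/28) = 28/61, f(211/28) = 140/323, f(229/28) = 140/341.
Sum = Δs · [f(121/28) + f(139/28) + f(157/28) + ...].
Sum ≈ 2.2306.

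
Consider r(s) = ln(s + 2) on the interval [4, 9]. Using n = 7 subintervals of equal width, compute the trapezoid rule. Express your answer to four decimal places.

10.6231

Δs = (9 − 4)/7 = 5/7.
r(4) ≈ 1.7918, r(33/7) ≈ 1.9042, r(38/7) ≈ 2.0053, r(43/7) ≈ 2.0971, r(48/7) ≈ 2.1812, r(53/7) ≈ 2.2588, r(58/7) ≈ 2.3308, r(9) ≈ 2.3979.
T_7 = (Δs/2)·[r(s_0) + 2r(s_1) + ... + 2r(s_{6}) + r(s_7)].
Sum ≈ 10.6231.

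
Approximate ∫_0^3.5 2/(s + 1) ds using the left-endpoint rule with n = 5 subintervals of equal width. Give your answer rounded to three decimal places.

3.627

Δs = (3.5 − 0)/5 = 0.7.
Left endpoints: 0, 0.7, 1.4, 2.1, 2.8.
f(0) = 2, f(0.7) = 20/17, f(1.4) = 5/6, f(2.1) = 20/31, f(2.8) = 10/19.
Sum = Δs · [f(0) + f(0.7) + f(1.4) + f(2.1) + f(2.8)].
Sum ≈ 3.627.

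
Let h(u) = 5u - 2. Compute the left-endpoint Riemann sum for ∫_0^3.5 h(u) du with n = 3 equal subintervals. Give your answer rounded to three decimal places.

13.417

Δu = (3.5 − 0)/3 = 7/6.
Left endpoints: 0, 7/6, 7/3.
h(0) = -2, h(7/6) = 23/6, h(7/3) = 29/3.
Sum = Δu · [h(0) + h(7/6) + h(7/3)].
Sum ≈ 13.417.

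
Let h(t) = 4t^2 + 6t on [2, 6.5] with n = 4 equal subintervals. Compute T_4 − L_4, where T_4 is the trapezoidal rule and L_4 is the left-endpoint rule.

T_4 = 474.046875.
L_4 = 372.796875.
T_4 − L_4 = 101.25.

101.25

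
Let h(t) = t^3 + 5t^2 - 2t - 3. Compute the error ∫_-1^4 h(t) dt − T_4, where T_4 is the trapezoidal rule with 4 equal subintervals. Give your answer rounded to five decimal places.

-12.36979

Exact integral: ∫_-1^4 h(t) dt ≈ 142.0833333.
T_4 = 154.453125.
Error ≈ 142.0833333 − 154.453125 ≈ -12.36979.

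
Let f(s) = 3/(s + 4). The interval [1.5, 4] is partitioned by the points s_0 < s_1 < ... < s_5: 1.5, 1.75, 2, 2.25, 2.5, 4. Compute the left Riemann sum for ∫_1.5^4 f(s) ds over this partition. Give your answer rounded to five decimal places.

Subinterval widths: 0.25, 0.25, 0.25, 0.25, 1.5.
Left endpoints: 1.5, 1.75, 2, 2.25, 2.5.
f(1.5) = 6/11, f(1.75) = 12/23, f(2) = 0.5, f(2.25) = 0.48, f(2.5) = 6/13.
Sum = Σ Δs_i · f(s_i).
Sum ≈ 1.20411.

1.20411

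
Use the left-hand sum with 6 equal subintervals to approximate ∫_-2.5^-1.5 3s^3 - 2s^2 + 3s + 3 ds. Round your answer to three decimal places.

-40.738

Δs = (-1.5 − (-2.5))/6 = 1/6.
Left endpoints: -2.5, -7/3, -13/6, -2, -11/6, -5/3.
f(-2.5) = -63.875, f(-7/3) = -53, f(-13/6) = -3125/72, f(-2) = -35, f(-11/6) = -665/24, f(-5/3) = -193/9.
Sum = Δs · [f(-2.5) + f(-7/3) + f(-13/6) + ...].
Sum ≈ -40.738.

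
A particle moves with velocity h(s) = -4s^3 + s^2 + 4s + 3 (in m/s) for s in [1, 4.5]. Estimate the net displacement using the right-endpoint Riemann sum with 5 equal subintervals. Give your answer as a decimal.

Δs = (4.5 − 1)/5 = 0.7.
Right endpoints: 1.7, 2.4, 3.1, 3.8, 4.5.
h(1.7) = -6.962, h(2.4) = -36.936, h(3.1) = -94.154, h(3.8) = -186.848, h(4.5) = -323.25.
Sum = Δs · [h(1.7) + h(2.4) + h(3.1) + h(3.8) + h(4.5)].
Sum = -453.705.

-453.705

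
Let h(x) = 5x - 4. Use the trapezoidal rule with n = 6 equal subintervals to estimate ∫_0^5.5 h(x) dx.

Δx = (5.5 − 0)/6 = 11/12.
h(0) = -4, h(11/12) = 7/12, h(11/6) = 31/6, h(2.75) = 9.75, h(11/3) = 43/3, h(55/12) = 227/12, h(5.5) = 23.5.
T_6 = (Δx/2)·[h(x_0) + 2h(x_1) + ... + 2h(x_{5}) + h(x_6)].
Sum = 53.625.

53.625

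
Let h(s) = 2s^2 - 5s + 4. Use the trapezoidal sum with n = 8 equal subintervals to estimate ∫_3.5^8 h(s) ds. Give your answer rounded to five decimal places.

201.84961

Δs = (8 − 3.5)/8 = 0.5625.
h(3.5) = 11, h(4.0625) = 16.6953125, h(4.625) = 23.65625, h(5.1875) = 31.8828125, h(5.75) = 41.375, h(6.3125) = 52.1328125, h(6.875) = 64.15625, h(7.4375) = 77.4453125, h(8) = 92.
T_8 = (Δs/2)·[h(s_0) + 2h(s_1) + ... + 2h(s_{7}) + h(s_8)].
Sum ≈ 201.84961.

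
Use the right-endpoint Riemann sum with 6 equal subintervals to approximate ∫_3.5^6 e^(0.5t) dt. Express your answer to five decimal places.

Δt = (6 − 3.5)/6 = 5/12.
Right endpoints: 47/12, 13/3, 4.75, 31/6, 67/12, 6.
f(47/12) ≈ 7.08750, f(13/3) ≈ 8.72914, f(4.75) ≈ 10.75101, f(31/6) ≈ 13.24120, f(67/12) ≈ 16.30818, f(6) ≈ 20.08554.
Sum = Δt · [f(47/12) + f(13/3) + f(4.75) + ...].
Sum ≈ 31.75107.

31.75107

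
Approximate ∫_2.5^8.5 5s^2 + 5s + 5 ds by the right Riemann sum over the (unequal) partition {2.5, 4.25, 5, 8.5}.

1750.859375

Subinterval widths: 1.75, 0.75, 3.5.
Right endpoints: 4.25, 5, 8.5.
f(4.25) = 116.5625, f(5) = 155, f(8.5) = 408.75.
Sum = Σ Δs_i · f(s_i).
Sum = 1750.859375.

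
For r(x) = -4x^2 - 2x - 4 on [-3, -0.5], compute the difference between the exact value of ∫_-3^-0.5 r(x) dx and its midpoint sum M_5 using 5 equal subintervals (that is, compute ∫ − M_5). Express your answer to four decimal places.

-0.2083

Exact integral: ∫_-3^-0.5 r(x) dx ≈ -37.083333.
M_5 = -36.875.
Error ≈ -37.083333 − (-36.875) ≈ -0.2083.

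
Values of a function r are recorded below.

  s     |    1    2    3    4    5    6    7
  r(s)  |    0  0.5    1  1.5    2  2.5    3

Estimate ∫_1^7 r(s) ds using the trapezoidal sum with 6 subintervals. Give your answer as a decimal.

Δs = 1.
T_6 = (1/2)·[0 + 2·0.5 + 2·1 + 2·1.5 + 2·2 + 2·2.5 + 3] = 9.

9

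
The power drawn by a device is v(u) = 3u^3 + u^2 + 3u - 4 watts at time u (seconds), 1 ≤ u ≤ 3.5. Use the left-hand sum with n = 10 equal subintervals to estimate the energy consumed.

Δu = (3.5 − 1)/10 = 0.25.
Left endpoints: 1, 1.25, 1.5, 1.75, 2, 2.25, 2.5, 2.75, 3, 3.25.
v(1) = 3, v(1.25) = 7.171875, v(1.5) = 12.875, v(1.75) = 20.390625, v(2) = 30, v(2.25) = 41.984375, v(2.5) = 56.625, v(2.75) = 74.203125, v(3) = 95, v(3.25) = 119.296875.
Sum = Δu · [v(1) + v(1.25) + v(1.5) + ...].
Sum = 115.13671875.

115.13671875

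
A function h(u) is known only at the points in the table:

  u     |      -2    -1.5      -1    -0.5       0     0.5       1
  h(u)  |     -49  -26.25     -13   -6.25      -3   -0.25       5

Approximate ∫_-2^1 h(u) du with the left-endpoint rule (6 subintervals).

Δu = 0.5.
Sum = 0.5·[(-49) + (-26.25) + (-13) + (-6.25) + (-3) + (-0.25)] = -48.875.

-48.875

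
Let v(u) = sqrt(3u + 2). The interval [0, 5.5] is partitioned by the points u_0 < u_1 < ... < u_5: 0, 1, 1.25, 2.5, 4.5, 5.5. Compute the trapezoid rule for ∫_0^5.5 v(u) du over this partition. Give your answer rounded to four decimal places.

16.9678

Subinterval widths: 1, 0.25, 1.25, 2, 1.
v(0) ≈ 1.4142, v(1) ≈ 2.2361, v(1.25) ≈ 2.3979, v(2.5) ≈ 3.0822, v(4.5) ≈ 3.9370, v(5.5) ≈ 4.3012.
On each subinterval the trapezoid contributes (Δu_i/2)·[v(u_{i-1}) + v(u_i)].
Sum ≈ 16.9678.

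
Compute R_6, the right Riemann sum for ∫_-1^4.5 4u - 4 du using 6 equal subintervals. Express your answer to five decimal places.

Δu = (4.5 − (-1))/6 = 11/12.
Right endpoints: -1/12, 5/6, 1.75, 8/3, 43/12, 4.5.
f(-1/12) = -13/3, f(5/6) = -2/3, f(1.75) = 3, f(8/3) = 20/3, f(43/12) = 31/3, f(4.5) = 14.
Sum = Δu · [f(-1/12) + f(5/6) + f(1.75) + ...].
Sum ≈ 26.58333.

26.58333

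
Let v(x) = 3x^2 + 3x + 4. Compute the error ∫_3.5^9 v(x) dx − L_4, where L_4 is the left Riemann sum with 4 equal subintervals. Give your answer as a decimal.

147.94140625

Exact integral: ∫_3.5^9 v(x) dx = 811.25.
L_4 = 663.30859375.
Error = 811.25 − 663.30859375 = 147.94140625.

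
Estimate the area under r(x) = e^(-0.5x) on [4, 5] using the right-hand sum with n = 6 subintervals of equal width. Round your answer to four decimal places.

0.1021

Δx = (5 − 4)/6 = 1/6.
Right endpoints: 25/6, 13/3, 4.5, 14/3, 29/6, 5.
r(25/6) ≈ 0.1245, r(13/3) ≈ 0.1146, r(4.5) ≈ 0.1054, r(14/3) ≈ 0.0970, r(29/6) ≈ 0.0892, r(5) ≈ 0.0821.
Sum = Δx · [r(25/6) + r(13/3) + r(4.5) + ...].
Sum ≈ 0.1021.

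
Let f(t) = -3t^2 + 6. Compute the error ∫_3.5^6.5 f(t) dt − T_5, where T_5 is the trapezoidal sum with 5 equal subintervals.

0.54

Exact integral: ∫_3.5^6.5 f(t) dt = -213.75.
T_5 = -214.29.
Error = -213.75 − (-214.29) = 0.54.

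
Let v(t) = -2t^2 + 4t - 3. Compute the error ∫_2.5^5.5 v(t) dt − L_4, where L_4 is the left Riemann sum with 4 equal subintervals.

-12.9375

Exact integral: ∫_2.5^5.5 v(t) dt = -61.5.
L_4 = -48.5625.
Error = -61.5 − (-48.5625) = -12.9375.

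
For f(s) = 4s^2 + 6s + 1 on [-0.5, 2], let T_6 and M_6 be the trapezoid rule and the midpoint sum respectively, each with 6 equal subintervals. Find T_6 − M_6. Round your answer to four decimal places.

0.4340

T_6 ≈ 24.872685.
M_6 ≈ 24.438657.
T_6 − M_6 ≈ 0.4340.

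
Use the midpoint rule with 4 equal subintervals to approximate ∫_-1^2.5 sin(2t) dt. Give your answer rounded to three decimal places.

Δt = (2.5 − (-1))/4 = 0.875.
Midpoints: -0.5625, 0.3125, 1.1875, 2.0625.
f(-0.5625) ≈ -0.902, f(0.3125) ≈ 0.585, f(1.1875) ≈ 0.694, f(2.0625) ≈ -0.832.
Sum = Δt · [f(-0.5625) + f(0.3125) + f(1.1875) + f(2.0625)].
Sum ≈ -0.399.

-0.399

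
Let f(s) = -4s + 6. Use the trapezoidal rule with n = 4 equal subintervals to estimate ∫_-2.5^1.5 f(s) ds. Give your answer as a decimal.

32

Δs = (1.5 − (-2.5))/4 = 1.
f(-2.5) = 16, f(-1.5) = 12, f(-0.5) = 8, f(0.5) = 4, f(1.5) = 0.
T_4 = (Δs/2)·[f(s_0) + 2f(s_1) + 2f(s_2) + 2f(s_3) + f(s_4)].
Sum = 32.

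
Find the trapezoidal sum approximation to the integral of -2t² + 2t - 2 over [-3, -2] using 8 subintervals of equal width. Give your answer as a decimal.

Δt = (-2 − (-3))/8 = 0.125.
f(-3) = -26, f(-2.875) = -24.28125, f(-2.75) = -22.625, f(-2.625) = -21.03125, f(-2.5) = -19.5, f(-2.375) = -18.03125, f(-2.25) = -16.625, f(-2.125) = -15.28125, f(-2) = -14.
T_8 = (Δt/2)·[f(t_0) + 2f(t_1) + ... + 2f(t_{7}) + f(t_8)].
Sum = -19.671875.

-19.671875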